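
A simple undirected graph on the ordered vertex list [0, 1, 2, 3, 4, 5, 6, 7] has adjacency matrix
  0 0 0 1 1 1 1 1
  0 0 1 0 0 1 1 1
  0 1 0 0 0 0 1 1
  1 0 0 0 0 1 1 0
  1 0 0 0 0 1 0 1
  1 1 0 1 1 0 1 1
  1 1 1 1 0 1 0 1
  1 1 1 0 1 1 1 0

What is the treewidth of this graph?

A width-3 tree decomposition is:
Bags: B1 = {1, 2, 6, 7}  B2 = {1, 5, 6, 7}  B3 = {0, 5, 6, 7}  B4 = {0, 3, 5, 6}  B5 = {0, 4, 5, 7}
Tree: B1–B2, B2–B3, B3–B4, B3–B5
The largest bag has 4 vertices, giving width 3; this decomposition certifies tw(G) ≤ 3. Conversely, {1, 2, 6, 7} is a clique of size 4, and the vertices of any clique must share a bag in every tree decomposition; so some bag has ≥ 4 vertices and tw(G) ≥ 3. The upper and lower bounds meet at 3, so that is the treewidth.

3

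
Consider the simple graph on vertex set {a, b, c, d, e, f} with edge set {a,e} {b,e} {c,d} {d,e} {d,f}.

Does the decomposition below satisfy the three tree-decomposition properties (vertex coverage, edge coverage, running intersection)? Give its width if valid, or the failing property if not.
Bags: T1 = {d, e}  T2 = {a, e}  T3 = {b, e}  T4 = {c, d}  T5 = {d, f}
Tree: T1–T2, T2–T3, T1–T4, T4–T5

Yes; width 1.

Every vertex of G appears in some bag (union = {a, b, c, d, e, f}); every edge is covered by a bag; and for each vertex v the set of bags containing v is connected in the bag tree. The decomposition is therefore valid. The largest bag has 2 vertices, so the width is 1.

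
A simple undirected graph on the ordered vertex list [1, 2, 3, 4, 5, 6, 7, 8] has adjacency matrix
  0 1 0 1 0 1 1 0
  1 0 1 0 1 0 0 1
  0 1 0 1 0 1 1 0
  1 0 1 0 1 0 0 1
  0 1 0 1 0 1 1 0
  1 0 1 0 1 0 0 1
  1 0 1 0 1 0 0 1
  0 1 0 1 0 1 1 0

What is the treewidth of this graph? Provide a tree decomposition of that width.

Treewidth 4.
Bags: B1 = {2, 4, 5, 6, 7}  B2 = {2, 3, 4, 6, 7}  B3 = {1, 2, 4, 6, 7}  B4 = {2, 4, 6, 7, 8}
Tree: B1–B2, B2–B3, B3–B4

Each bag holds 5 vertices, so the decomposition has width 4, which upper-bounds the treewidth. For the lower bound: the 5 vertex sets {5,7}, {3,6}, {1,2}, {4}, {8} are disjoint, each induces a connected subgraph, and every pair is joined by at least one edge of G. Contracting each set to a single vertex therefore yields K_{5} as a minor, and since treewidth is minor-monotone, tw(G) ≥ tw(K_{5}) = 4. Therefore the treewidth is 4.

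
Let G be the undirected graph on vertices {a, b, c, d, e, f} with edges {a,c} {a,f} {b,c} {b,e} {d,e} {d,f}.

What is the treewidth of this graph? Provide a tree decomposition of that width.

The largest bag has 3 vertices, giving width 2; this decomposition certifies tw(G) ≤ 2. Since a–c–b–e–d–f–a is a cycle in G, G is not acyclic. Forests are exactly the graphs of treewidth ≤ 1, so tw(G) ≥ 2. The upper and lower bounds meet at 2, so that is the treewidth.

Treewidth 2.
One such decomposition:
Bags: B1 = {a, b, c}  B2 = {a, b, e}  B3 = {a, d, e}  B4 = {a, d, f}
Tree: B1–B2, B2–B3, B3–B4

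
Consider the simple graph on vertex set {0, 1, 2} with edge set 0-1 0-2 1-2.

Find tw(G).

2

A width-2 tree decomposition is:
Bags: B1 = {0, 1, 2}
Tree: (single bag)
With just one bag of size 3, the width is 3 − 1 = 2, so tw(G) ≤ 2. For the lower bound, the 3 vertices {0, 1, 2} are pairwise adjacent, and any tree decomposition puts a clique entirely inside one bag — forcing width ≥ 2. Therefore the treewidth is 2.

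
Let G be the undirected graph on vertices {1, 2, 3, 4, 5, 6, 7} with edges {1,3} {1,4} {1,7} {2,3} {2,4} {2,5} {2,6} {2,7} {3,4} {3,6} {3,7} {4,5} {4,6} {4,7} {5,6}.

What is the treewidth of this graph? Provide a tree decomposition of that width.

Treewidth 3.
Bags: B1 = {2, 3, 4, 6}  B2 = {2, 3, 4, 7}  B3 = {2, 4, 5, 6}  B4 = {1, 3, 4, 7}
Tree: B1–B2, B1–B3, B2–B4

Each bag holds 4 vertices, so the decomposition has width 3, which upper-bounds the treewidth. Conversely, {1, 3, 4, 7} is a clique of size 4, and the vertices of any clique must share a bag in every tree decomposition; so some bag has ≥ 4 vertices and tw(G) ≥ 3. Hence tw(G) = 3 exactly.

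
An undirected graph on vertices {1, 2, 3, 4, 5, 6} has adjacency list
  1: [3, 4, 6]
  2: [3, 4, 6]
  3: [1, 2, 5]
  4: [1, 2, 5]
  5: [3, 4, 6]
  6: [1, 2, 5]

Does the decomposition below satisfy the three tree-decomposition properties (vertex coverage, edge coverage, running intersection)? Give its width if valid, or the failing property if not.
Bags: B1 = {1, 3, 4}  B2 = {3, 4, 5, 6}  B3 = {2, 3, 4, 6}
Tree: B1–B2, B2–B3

A tree decomposition must satisfy three properties: every vertex lies in some bag; for every edge, both endpoints lie together in some bag; and for every vertex, the bags containing it form a connected subtree. Here edge (6,1) lies in no bag, so the decomposition is invalid.

No — edge (6,1) lies in no bag.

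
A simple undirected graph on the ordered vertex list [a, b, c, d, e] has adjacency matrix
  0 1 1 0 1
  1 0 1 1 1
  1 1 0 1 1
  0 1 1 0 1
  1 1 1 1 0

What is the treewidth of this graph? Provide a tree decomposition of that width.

Treewidth 3.
One such decomposition:
Bags: B1 = {b, c, d, e}  B2 = {a, b, c, e}
Tree: B1–B2

Every bag has size at most 4, so the width is 4 − 1 = 3 and tw(G) ≤ 3. For the lower bound, the 4 vertices {b, c, d, e} are pairwise adjacent, and any tree decomposition puts a clique entirely inside one bag — forcing width ≥ 3. Therefore the treewidth is 3.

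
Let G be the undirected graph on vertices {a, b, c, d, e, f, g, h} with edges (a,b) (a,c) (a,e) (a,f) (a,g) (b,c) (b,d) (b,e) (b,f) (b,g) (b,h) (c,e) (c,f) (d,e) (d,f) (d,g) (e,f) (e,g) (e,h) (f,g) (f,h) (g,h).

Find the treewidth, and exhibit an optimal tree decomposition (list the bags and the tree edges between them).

Treewidth 4.
Bags: B1 = {b, d, e, f, g}  B2 = {a, b, e, f, g}  B3 = {a, b, c, e, f}  B4 = {b, e, f, g, h}
Tree: B1–B2, B2–B3, B2–B4

Each bag holds 5 vertices, so the decomposition has width 4, which upper-bounds the treewidth. For the lower bound, the 5 vertices {b, d, e, f, g} are pairwise adjacent, and any tree decomposition puts a clique entirely inside one bag — forcing width ≥ 4. The upper and lower bounds meet at 4, so that is the treewidth.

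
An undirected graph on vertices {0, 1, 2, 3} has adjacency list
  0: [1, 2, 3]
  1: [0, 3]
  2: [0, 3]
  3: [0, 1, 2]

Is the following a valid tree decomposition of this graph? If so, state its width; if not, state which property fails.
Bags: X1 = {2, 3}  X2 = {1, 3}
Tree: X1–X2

A tree decomposition must satisfy three properties: every vertex lies in some bag; for every edge, both endpoints lie together in some bag; and for every vertex, the bags containing it form a connected subtree. Here vertex 0 appears in no bag, so the decomposition is invalid.

No — vertex 0 appears in no bag.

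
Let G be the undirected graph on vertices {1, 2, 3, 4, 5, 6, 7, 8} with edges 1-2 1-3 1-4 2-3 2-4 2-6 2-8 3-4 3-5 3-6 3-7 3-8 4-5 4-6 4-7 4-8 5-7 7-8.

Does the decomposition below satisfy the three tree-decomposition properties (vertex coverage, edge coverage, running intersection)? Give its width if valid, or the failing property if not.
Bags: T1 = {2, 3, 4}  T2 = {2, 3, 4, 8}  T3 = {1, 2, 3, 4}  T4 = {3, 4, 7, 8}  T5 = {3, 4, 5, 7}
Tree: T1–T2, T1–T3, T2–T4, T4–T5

No — vertex 6 appears in no bag.

A tree decomposition must satisfy three properties: every vertex lies in some bag; for every edge, both endpoints lie together in some bag; and for every vertex, the bags containing it form a connected subtree. Here vertex 6 appears in no bag, so the decomposition is invalid.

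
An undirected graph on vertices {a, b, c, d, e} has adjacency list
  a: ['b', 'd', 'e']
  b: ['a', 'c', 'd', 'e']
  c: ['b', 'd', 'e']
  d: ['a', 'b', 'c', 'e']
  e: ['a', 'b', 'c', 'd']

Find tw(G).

A width-3 tree decomposition is:
Bags: B1 = {a, b, d, e}  B2 = {b, c, d, e}
Tree: B1–B2
The largest bag has 4 vertices, giving width 3; this decomposition certifies tw(G) ≤ 3. On the other hand G contains the 4-clique {b, c, d, e}. A clique must lie in a single bag of any decomposition, so no decomposition can have width below 3. The upper and lower bounds meet at 3, so that is the treewidth.

3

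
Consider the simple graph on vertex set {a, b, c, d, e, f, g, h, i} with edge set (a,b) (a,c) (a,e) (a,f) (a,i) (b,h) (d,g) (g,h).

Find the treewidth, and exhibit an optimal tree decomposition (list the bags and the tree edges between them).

Every bag has size at most 2, so the width is 2 − 1 = 1 and tw(G) ≤ 1. Any graph with an edge has treewidth ≥ 1, and G has the edge a–b. The upper and lower bounds meet at 1, so that is the treewidth.

Treewidth 1.
One optimal decomposition is:
Bags: B1 = {a, b}  B2 = {a, c}  B3 = {b, h}  B4 = {g, h}  B5 = {a, i}  B6 = {a, e}  B7 = {a, f}  B8 = {d, g}
Tree: B1–B2, B1–B3, B3–B4, B1–B5, B1–B6, B5–B7, B4–B8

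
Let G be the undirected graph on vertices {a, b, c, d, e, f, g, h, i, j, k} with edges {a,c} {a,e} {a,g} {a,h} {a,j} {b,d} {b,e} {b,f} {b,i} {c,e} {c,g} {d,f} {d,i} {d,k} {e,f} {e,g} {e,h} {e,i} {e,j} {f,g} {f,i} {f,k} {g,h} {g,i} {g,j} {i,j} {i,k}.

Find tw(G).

A width-3 tree decomposition is:
Bags: B1 = {e, f, g, i}  B2 = {e, g, i, j}  B3 = {b, e, f, i}  B4 = {a, e, g, j}  B5 = {a, e, g, h}  B6 = {b, d, f, i}  B7 = {d, f, i, k}  B8 = {a, c, e, g}
Tree: B1–B2, B1–B3, B2–B4, B4–B5, B3–B6, B6–B7, B5–B8
The largest bag has 4 vertices, giving width 3; this decomposition certifies tw(G) ≤ 3. For the lower bound, the 4 vertices {d, f, i, k} are pairwise adjacent, and any tree decomposition puts a clique entirely inside one bag — forcing width ≥ 3. Therefore the treewidth is 3.

3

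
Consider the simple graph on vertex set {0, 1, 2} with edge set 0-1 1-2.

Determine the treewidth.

1

A width-1 tree decomposition is:
Bags: B1 = {1, 2}  B2 = {0, 1}
Tree: B1–B2
Every bag has size at most 2, so the width is 2 − 1 = 1 and tw(G) ≤ 1. Any graph with an edge has treewidth ≥ 1, and G has the edge 1–2. Combining the bounds, tw(G) = 1.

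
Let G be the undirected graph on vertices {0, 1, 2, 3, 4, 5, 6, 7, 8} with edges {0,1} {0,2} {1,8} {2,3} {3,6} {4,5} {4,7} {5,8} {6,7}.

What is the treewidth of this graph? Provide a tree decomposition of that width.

Treewidth 2.
One optimal decomposition is:
Bags: B1 = {3, 6, 7}  B2 = {2, 3, 7}  B3 = {0, 2, 7}  B4 = {0, 1, 7}  B5 = {1, 7, 8}  B6 = {5, 7, 8}  B7 = {4, 5, 7}
Tree: B1–B2, B2–B3, B3–B4, B4–B5, B5–B6, B6–B7

The largest bag has 3 vertices, giving width 2; this decomposition certifies tw(G) ≤ 2. The edges 7–6–3–2–0–1–8–5–4–7 form a cycle, so G is not a tree and its treewidth is at least 2. Therefore the treewidth is 2.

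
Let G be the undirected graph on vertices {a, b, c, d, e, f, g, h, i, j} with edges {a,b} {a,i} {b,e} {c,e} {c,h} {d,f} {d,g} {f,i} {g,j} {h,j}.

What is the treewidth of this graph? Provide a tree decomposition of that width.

Treewidth 2.
One optimal decomposition is:
Bags: B1 = {g, h, j}  B2 = {c, g, h}  B3 = {c, e, g}  B4 = {b, e, g}  B5 = {a, b, g}  B6 = {a, g, i}  B7 = {f, g, i}  B8 = {d, f, g}
Tree: B1–B2, B2–B3, B3–B4, B4–B5, B5–B6, B6–B7, B7–B8

Every bag has size at most 3, so the width is 3 − 1 = 2 and tw(G) ≤ 2. For the lower bound, G contains the cycle g–j–h–c–e–b–a–i–f–d–g, so G is not a forest; only forests have treewidth ≤ 1, hence tw(G) ≥ 2. The upper and lower bounds meet at 2, so that is the treewidth.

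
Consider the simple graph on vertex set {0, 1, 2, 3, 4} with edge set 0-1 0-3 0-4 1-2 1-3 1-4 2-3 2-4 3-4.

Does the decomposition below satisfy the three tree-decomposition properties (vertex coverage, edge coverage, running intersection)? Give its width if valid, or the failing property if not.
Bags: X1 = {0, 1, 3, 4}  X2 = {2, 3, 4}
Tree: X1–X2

A tree decomposition must satisfy three properties: every vertex lies in some bag; for every edge, both endpoints lie together in some bag; and for every vertex, the bags containing it form a connected subtree. Here edge (1,2) lies in no bag, so the decomposition is invalid.

No — edge (1,2) lies in no bag.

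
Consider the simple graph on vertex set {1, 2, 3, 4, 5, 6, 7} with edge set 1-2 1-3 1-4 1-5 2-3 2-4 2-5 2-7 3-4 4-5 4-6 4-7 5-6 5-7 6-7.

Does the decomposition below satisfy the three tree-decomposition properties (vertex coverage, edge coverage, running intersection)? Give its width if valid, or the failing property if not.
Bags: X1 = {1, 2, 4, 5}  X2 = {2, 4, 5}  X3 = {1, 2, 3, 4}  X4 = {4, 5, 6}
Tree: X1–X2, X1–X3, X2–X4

A tree decomposition must satisfy three properties: every vertex lies in some bag; for every edge, both endpoints lie together in some bag; and for every vertex, the bags containing it form a connected subtree. Here vertex 7 appears in no bag, so the decomposition is invalid.

No — vertex 7 appears in no bag.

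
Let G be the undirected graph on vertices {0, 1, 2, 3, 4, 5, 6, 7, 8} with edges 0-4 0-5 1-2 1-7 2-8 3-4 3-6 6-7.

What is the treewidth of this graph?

A width-1 tree decomposition is:
Bags: B1 = {0, 5}  B2 = {0, 4}  B3 = {3, 4}  B4 = {3, 6}  B5 = {6, 7}  B6 = {1, 7}  B7 = {1, 2}  B8 = {2, 8}
Tree: B1–B2, B2–B3, B3–B4, B4–B5, B5–B6, B6–B7, B7–B8
The largest bag has 2 vertices, giving width 1; this decomposition certifies tw(G) ≤ 1. Since G has at least one edge (e.g. 5–0), it is not an edgeless graph, so tw(G) ≥ 1. The upper and lower bounds meet at 1, so that is the treewidth.

1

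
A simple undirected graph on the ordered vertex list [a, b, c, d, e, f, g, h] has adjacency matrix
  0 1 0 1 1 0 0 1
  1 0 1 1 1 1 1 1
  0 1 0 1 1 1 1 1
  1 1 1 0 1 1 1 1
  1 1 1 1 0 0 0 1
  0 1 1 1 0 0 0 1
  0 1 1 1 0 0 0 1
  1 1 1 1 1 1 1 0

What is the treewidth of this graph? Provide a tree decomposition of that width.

Treewidth 4.
Bags: B1 = {b, c, d, g, h}  B2 = {b, c, d, e, h}  B3 = {b, c, d, f, h}  B4 = {a, b, d, e, h}
Tree: B1–B2, B2–B3, B2–B4

Every bag has size at most 5, so the width is 5 − 1 = 4 and tw(G) ≤ 4. Conversely, {b, c, d, g, h} is a clique of size 5, and the vertices of any clique must share a bag in every tree decomposition; so some bag has ≥ 5 vertices and tw(G) ≥ 4. The upper and lower bounds meet at 4, so that is the treewidth.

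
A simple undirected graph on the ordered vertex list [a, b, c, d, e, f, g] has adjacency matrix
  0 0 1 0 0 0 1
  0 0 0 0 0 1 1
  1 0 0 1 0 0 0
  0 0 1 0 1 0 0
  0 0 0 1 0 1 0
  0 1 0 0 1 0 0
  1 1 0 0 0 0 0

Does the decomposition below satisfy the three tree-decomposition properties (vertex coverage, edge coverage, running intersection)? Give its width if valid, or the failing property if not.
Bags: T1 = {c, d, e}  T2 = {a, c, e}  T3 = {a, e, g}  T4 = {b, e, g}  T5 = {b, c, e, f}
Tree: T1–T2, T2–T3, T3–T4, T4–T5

No — bags containing vertex c are not connected in the tree.

A tree decomposition must satisfy three properties: every vertex lies in some bag; for every edge, both endpoints lie together in some bag; and for every vertex, the bags containing it form a connected subtree. Here bags containing vertex c are not connected in the tree, so the decomposition is invalid.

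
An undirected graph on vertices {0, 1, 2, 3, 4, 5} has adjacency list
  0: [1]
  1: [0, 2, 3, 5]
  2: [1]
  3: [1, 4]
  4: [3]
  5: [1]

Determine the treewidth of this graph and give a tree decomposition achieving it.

Every bag has size at most 2, so the width is 2 − 1 = 1 and tw(G) ≤ 1. Any graph with an edge has treewidth ≥ 1, and G has the edge 0–1. Therefore the treewidth is 1.

Treewidth 1.
One such decomposition:
Bags: B1 = {0, 1}  B2 = {1, 5}  B3 = {1, 3}  B4 = {3, 4}  B5 = {1, 2}
Tree: B1–B2, B2–B3, B3–B4, B1–B5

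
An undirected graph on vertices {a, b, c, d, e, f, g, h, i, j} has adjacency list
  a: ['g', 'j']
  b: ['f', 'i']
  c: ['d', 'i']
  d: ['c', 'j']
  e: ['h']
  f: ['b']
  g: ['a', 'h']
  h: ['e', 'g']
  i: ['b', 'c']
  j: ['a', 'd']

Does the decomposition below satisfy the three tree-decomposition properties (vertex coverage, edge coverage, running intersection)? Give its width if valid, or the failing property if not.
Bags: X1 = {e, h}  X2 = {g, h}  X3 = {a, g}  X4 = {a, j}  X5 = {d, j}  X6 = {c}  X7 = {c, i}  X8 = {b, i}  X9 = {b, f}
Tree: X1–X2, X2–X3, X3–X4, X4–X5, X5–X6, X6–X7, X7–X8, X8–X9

No — edge (d,c) lies in no bag.

A tree decomposition must satisfy three properties: every vertex lies in some bag; for every edge, both endpoints lie together in some bag; and for every vertex, the bags containing it form a connected subtree. Here edge (d,c) lies in no bag, so the decomposition is invalid.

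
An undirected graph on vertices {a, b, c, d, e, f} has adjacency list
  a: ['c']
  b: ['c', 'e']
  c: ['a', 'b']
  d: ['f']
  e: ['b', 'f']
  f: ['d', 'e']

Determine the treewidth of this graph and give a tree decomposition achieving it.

The largest bag has 2 vertices, giving width 1; this decomposition certifies tw(G) ≤ 1. G has an edge, so its treewidth is at least 1. The upper and lower bounds meet at 1, so that is the treewidth.

Treewidth 1.
Bags: B1 = {a, c}  B2 = {b, c}  B3 = {b, e}  B4 = {e, f}  B5 = {d, f}
Tree: B1–B2, B2–B3, B3–B4, B4–B5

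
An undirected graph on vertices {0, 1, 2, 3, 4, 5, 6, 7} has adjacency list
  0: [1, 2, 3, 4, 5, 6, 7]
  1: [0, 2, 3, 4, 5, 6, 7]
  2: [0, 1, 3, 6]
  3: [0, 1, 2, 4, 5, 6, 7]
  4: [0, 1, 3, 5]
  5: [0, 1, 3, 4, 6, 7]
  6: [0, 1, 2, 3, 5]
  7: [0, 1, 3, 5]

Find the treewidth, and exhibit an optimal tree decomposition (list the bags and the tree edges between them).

Each bag holds 5 vertices, so the decomposition has width 4, which upper-bounds the treewidth. On the other hand G contains the 5-clique {0, 1, 2, 3, 6}. A clique must lie in a single bag of any decomposition, so no decomposition can have width below 4. Combining the bounds, tw(G) = 4.

Treewidth 4.
One such decomposition:
Bags: B1 = {0, 1, 3, 5, 7}  B2 = {0, 1, 3, 5, 6}  B3 = {0, 1, 3, 4, 5}  B4 = {0, 1, 2, 3, 6}
Tree: B1–B2, B2–B3, B2–B4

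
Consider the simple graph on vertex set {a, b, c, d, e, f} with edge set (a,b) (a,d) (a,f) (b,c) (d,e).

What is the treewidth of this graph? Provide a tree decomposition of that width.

Treewidth 1.
One optimal decomposition is:
Bags: B1 = {a, d}  B2 = {a, b}  B3 = {a, f}  B4 = {d, e}  B5 = {b, c}
Tree: B1–B2, B1–B3, B1–B4, B2–B5

Every bag has size at most 2, so the width is 2 − 1 = 1 and tw(G) ≤ 1. Any graph with an edge has treewidth ≥ 1, and G has the edge d–a. Combining the bounds, tw(G) = 1.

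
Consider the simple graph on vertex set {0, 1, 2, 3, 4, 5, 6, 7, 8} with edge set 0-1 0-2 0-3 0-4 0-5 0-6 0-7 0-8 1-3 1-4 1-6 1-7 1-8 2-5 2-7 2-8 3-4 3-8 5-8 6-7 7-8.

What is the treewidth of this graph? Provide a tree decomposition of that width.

The largest bag has 4 vertices, giving width 3; this decomposition certifies tw(G) ≤ 3. Conversely, {0, 1, 3, 8} is a clique of size 4, and the vertices of any clique must share a bag in every tree decomposition; so some bag has ≥ 4 vertices and tw(G) ≥ 3. Hence tw(G) = 3 exactly.

Treewidth 3.
Bags: B1 = {0, 1, 7, 8}  B2 = {0, 1, 3, 8}  B3 = {0, 1, 3, 4}  B4 = {0, 2, 7, 8}  B5 = {0, 2, 5, 8}  B6 = {0, 1, 6, 7}
Tree: B1–B2, B2–B3, B1–B4, B4–B5, B1–B6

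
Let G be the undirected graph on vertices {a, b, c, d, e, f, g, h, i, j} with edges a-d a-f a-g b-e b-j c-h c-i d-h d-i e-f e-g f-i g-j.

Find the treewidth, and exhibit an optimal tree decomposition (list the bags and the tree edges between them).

Treewidth 2.
One such decomposition:
Bags: B1 = {b, g, j}  B2 = {b, e, g}  B3 = {a, e, g}  B4 = {a, e, f}  B5 = {a, d, f}  B6 = {d, f, i}  B7 = {d, h, i}  B8 = {c, h, i}
Tree: B1–B2, B2–B3, B3–B4, B4–B5, B5–B6, B6–B7, B7–B8

Every bag has size at most 3, so the width is 3 − 1 = 2 and tw(G) ≤ 2. Since j–b–e–g–j is a cycle in G, G is not acyclic. Forests are exactly the graphs of treewidth ≤ 1, so tw(G) ≥ 2. Therefore the treewidth is 2.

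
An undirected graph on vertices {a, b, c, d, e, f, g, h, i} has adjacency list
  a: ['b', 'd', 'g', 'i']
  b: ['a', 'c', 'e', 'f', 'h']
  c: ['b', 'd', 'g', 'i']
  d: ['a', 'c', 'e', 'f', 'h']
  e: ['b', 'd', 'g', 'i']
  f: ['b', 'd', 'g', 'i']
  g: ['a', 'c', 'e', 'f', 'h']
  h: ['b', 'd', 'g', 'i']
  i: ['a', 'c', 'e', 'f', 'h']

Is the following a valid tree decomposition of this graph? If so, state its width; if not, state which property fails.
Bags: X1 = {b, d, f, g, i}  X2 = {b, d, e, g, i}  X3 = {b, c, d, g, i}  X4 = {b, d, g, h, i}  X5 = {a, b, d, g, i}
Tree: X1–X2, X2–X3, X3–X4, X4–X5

Yes; width 4.

Every vertex of G appears in some bag (union = {a, b, c, d, e, f, g, h, i}); every edge is covered by a bag; and for each vertex v the set of bags containing v is connected in the bag tree. The decomposition is therefore valid. The largest bag has 5 vertices, so the width is 4.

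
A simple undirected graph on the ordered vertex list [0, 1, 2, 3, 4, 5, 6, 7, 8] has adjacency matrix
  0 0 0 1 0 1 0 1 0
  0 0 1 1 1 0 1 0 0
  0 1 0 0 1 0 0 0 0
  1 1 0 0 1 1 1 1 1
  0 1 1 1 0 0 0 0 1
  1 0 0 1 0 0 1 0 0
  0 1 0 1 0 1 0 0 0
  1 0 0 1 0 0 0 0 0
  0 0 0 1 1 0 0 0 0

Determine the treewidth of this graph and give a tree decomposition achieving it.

The largest bag has 3 vertices, giving width 2; this decomposition certifies tw(G) ≤ 2. Conversely, {1, 2, 4} is a clique of size 3, and the vertices of any clique must share a bag in every tree decomposition; so some bag has ≥ 3 vertices and tw(G) ≥ 2. The upper and lower bounds meet at 2, so that is the treewidth.

Treewidth 2.
One optimal decomposition is:
Bags: B1 = {1, 2, 4}  B2 = {1, 3, 4}  B3 = {3, 4, 8}  B4 = {1, 3, 6}  B5 = {3, 5, 6}  B6 = {0, 3, 5}  B7 = {0, 3, 7}
Tree: B1–B2, B2–B3, B2–B4, B4–B5, B5–B6, B6–B7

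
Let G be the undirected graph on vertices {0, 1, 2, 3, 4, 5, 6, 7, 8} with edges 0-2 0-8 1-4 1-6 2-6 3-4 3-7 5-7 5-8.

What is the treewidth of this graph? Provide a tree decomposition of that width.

Treewidth 2.
Bags: B1 = {0, 2, 8}  B2 = {2, 5, 8}  B3 = {2, 5, 7}  B4 = {2, 3, 7}  B5 = {2, 3, 4}  B6 = {1, 2, 4}  B7 = {1, 2, 6}
Tree: B1–B2, B2–B3, B3–B4, B4–B5, B5–B6, B6–B7

Each bag holds 3 vertices, so the decomposition has width 2, which upper-bounds the treewidth. Since 2–0–8–5–7–3–4–1–6–2 is a cycle in G, G is not acyclic. Forests are exactly the graphs of treewidth ≤ 1, so tw(G) ≥ 2. The upper and lower bounds meet at 2, so that is the treewidth.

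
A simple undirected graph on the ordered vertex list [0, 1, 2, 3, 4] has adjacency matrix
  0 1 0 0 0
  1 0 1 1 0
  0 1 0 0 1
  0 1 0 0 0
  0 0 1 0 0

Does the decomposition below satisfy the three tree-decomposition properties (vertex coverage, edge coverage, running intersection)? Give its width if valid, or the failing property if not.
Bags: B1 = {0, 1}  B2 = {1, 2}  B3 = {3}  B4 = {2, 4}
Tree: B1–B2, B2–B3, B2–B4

No — edge (1,3) lies in no bag.

A tree decomposition must satisfy three properties: every vertex lies in some bag; for every edge, both endpoints lie together in some bag; and for every vertex, the bags containing it form a connected subtree. Here edge (1,3) lies in no bag, so the decomposition is invalid.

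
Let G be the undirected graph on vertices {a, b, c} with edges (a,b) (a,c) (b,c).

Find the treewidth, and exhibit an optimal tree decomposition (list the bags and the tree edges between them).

Treewidth 2.
Bags: B1 = {a, b, c}
Tree: (single bag)

A single bag containing all 3 vertices is trivially a valid decomposition of width 2. On the other hand G contains the 3-clique {a, b, c}. A clique must lie in a single bag of any decomposition, so no decomposition can have width below 2. Therefore the treewidth is 2.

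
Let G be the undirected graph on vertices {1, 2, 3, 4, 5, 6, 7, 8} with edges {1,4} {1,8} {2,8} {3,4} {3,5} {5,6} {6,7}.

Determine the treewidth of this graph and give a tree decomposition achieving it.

Treewidth 1.
Bags: B1 = {6, 7}  B2 = {5, 6}  B3 = {3, 5}  B4 = {3, 4}  B5 = {1, 4}  B6 = {1, 8}  B7 = {2, 8}
Tree: B1–B2, B2–B3, B3–B4, B4–B5, B5–B6, B6–B7

Each bag holds 2 vertices, so the decomposition has width 1, which upper-bounds the treewidth. G has an edge, so its treewidth is at least 1. Therefore the treewidth is 1.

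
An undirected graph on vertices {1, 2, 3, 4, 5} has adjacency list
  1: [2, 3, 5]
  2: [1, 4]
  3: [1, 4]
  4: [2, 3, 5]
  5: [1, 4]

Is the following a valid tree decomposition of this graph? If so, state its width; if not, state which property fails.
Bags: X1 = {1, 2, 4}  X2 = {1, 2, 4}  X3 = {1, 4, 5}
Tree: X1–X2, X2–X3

No — vertex 3 appears in no bag.

A tree decomposition must satisfy three properties: every vertex lies in some bag; for every edge, both endpoints lie together in some bag; and for every vertex, the bags containing it form a connected subtree. Here vertex 3 appears in no bag, so the decomposition is invalid.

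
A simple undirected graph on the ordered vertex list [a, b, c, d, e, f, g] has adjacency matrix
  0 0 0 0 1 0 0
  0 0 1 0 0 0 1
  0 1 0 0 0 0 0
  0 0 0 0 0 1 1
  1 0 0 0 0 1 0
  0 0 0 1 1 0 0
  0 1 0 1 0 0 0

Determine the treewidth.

A width-1 tree decomposition is:
Bags: B1 = {b, c}  B2 = {b, g}  B3 = {d, g}  B4 = {d, f}  B5 = {e, f}  B6 = {a, e}
Tree: B1–B2, B2–B3, B3–B4, B4–B5, B5–B6
Every bag has size at most 2, so the width is 2 − 1 = 1 and tw(G) ≤ 1. Since G has at least one edge (e.g. c–b), it is not an edgeless graph, so tw(G) ≥ 1. Therefore the treewidth is 1.

1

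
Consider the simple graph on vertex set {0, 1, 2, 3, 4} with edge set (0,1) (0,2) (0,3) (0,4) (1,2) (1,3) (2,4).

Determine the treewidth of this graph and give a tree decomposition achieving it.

Treewidth 2.
One such decomposition:
Bags: B1 = {0, 1, 3}  B2 = {0, 1, 2}  B3 = {0, 2, 4}
Tree: B1–B2, B2–B3

The largest bag has 3 vertices, giving width 2; this decomposition certifies tw(G) ≤ 2. Conversely, {0, 1, 2} is a clique of size 3, and the vertices of any clique must share a bag in every tree decomposition; so some bag has ≥ 3 vertices and tw(G) ≥ 2. Combining the bounds, tw(G) = 2.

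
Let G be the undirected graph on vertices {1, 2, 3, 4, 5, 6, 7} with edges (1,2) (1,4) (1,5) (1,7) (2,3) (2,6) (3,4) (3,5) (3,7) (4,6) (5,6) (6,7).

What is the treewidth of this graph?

3

A width-3 tree decomposition is:
Bags: B1 = {1, 3, 4, 6}  B2 = {1, 3, 6, 7}  B3 = {1, 3, 5, 6}  B4 = {1, 2, 3, 6}
Tree: B1–B2, B2–B3, B3–B4
Each bag holds 4 vertices, so the decomposition has width 3, which upper-bounds the treewidth. For the lower bound: the 4 vertex sets {1,4}, {6,7}, {3}, {5} are disjoint, each induces a connected subgraph, and every pair is joined by at least one edge of G. Contracting each set to a single vertex therefore yields K_{4} as a minor, and since treewidth is minor-monotone, tw(G) ≥ tw(K_{4}) = 3. Combining the bounds, tw(G) = 3.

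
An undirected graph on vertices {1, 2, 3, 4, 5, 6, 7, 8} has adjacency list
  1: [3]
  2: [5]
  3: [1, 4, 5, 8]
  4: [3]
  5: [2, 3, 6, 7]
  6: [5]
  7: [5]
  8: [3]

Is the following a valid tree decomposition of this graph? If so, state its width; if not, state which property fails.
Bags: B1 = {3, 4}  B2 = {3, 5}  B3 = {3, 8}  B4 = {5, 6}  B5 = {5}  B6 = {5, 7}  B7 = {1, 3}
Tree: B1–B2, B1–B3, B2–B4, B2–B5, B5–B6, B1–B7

A tree decomposition must satisfy three properties: every vertex lies in some bag; for every edge, both endpoints lie together in some bag; and for every vertex, the bags containing it form a connected subtree. Here vertex 2 appears in no bag, so the decomposition is invalid.

No — vertex 2 appears in no bag.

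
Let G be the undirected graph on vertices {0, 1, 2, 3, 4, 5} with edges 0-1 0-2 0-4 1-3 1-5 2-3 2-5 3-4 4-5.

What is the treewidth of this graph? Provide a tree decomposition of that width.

The largest bag has 4 vertices, giving width 3; this decomposition certifies tw(G) ≤ 3. For the lower bound: the 4 vertex sets {2,5}, {1,3}, {0}, {4} are disjoint, each induces a connected subgraph, and every pair is joined by at least one edge of G. Contracting each set to a single vertex therefore yields K_{4} as a minor, and since treewidth is minor-monotone, tw(G) ≥ tw(K_{4}) = 3. The upper and lower bounds meet at 3, so that is the treewidth.

Treewidth 3.
One optimal decomposition is:
Bags: B1 = {0, 2, 3, 5}  B2 = {0, 1, 3, 5}  B3 = {0, 3, 4, 5}
Tree: B1–B2, B2–B3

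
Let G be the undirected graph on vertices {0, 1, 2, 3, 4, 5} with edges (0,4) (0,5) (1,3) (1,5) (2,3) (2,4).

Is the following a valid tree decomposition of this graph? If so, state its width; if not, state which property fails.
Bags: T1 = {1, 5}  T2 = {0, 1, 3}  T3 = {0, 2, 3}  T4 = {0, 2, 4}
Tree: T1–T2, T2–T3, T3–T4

No — edge (0,5) lies in no bag.

A tree decomposition must satisfy three properties: every vertex lies in some bag; for every edge, both endpoints lie together in some bag; and for every vertex, the bags containing it form a connected subtree. Here edge (0,5) lies in no bag, so the decomposition is invalid.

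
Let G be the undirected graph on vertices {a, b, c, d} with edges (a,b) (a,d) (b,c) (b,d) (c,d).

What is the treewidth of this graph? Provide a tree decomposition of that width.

Every bag has size at most 3, so the width is 3 − 1 = 2 and tw(G) ≤ 2. On the other hand G contains the 3-clique {b, c, d}. A clique must lie in a single bag of any decomposition, so no decomposition can have width below 2. Therefore the treewidth is 2.

Treewidth 2.
One optimal decomposition is:
Bags: B1 = {a, b, d}  B2 = {b, c, d}
Tree: B1–B2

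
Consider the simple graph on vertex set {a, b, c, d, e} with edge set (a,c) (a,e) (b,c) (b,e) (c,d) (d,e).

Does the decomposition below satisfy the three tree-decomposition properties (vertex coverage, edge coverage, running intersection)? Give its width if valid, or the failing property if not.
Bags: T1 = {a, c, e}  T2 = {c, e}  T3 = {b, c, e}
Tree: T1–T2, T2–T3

A tree decomposition must satisfy three properties: every vertex lies in some bag; for every edge, both endpoints lie together in some bag; and for every vertex, the bags containing it form a connected subtree. Here vertex d appears in no bag, so the decomposition is invalid.

No — vertex d appears in no bag.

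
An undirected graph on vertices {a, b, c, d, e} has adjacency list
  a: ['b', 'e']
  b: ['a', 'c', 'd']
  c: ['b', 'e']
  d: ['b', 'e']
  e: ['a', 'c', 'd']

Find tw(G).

2

A width-2 tree decomposition is:
Bags: B1 = {b, d, e}  B2 = {b, c, e}  B3 = {a, b, e}
Tree: B1–B2, B2–B3
Each bag holds 3 vertices, so the decomposition has width 2, which upper-bounds the treewidth. Since d–e–c–b–d is a cycle in G, G is not acyclic. Forests are exactly the graphs of treewidth ≤ 1, so tw(G) ≥ 2. The upper and lower bounds meet at 2, so that is the treewidth.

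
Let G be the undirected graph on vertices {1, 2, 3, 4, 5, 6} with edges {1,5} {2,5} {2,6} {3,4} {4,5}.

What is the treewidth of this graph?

A width-1 tree decomposition is:
Bags: B1 = {4, 5}  B2 = {2, 5}  B3 = {1, 5}  B4 = {2, 6}  B5 = {3, 4}
Tree: B1–B2, B1–B3, B2–B4, B1–B5
Every bag has size at most 2, so the width is 2 − 1 = 1 and tw(G) ≤ 1. Since G has at least one edge (e.g. 5–4), it is not an edgeless graph, so tw(G) ≥ 1. Hence tw(G) = 1 exactly.

1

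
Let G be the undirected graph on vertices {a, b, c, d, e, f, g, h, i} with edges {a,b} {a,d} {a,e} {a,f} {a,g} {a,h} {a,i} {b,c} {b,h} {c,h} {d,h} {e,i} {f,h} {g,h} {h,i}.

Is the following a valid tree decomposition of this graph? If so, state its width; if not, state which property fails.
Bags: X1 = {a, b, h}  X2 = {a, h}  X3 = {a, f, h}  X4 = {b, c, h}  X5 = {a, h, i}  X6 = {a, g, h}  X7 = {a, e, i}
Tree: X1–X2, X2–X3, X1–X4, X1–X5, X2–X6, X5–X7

A tree decomposition must satisfy three properties: every vertex lies in some bag; for every edge, both endpoints lie together in some bag; and for every vertex, the bags containing it form a connected subtree. Here vertex d appears in no bag, so the decomposition is invalid.

No — vertex d appears in no bag.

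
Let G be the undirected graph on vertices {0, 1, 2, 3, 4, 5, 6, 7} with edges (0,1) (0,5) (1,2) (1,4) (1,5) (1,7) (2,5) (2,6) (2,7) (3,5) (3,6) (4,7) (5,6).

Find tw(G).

A width-2 tree decomposition is:
Bags: B1 = {1, 2, 7}  B2 = {1, 2, 5}  B3 = {0, 1, 5}  B4 = {2, 5, 6}  B5 = {1, 4, 7}  B6 = {3, 5, 6}
Tree: B1–B2, B2–B3, B2–B4, B1–B5, B4–B6
The largest bag has 3 vertices, giving width 2; this decomposition certifies tw(G) ≤ 2. On the other hand G contains the 3-clique {0, 1, 5}. A clique must lie in a single bag of any decomposition, so no decomposition can have width below 2. Combining the bounds, tw(G) = 2.

2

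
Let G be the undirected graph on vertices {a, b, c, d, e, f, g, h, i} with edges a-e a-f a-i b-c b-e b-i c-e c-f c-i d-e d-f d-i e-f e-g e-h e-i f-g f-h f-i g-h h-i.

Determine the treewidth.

A width-3 tree decomposition is:
Bags: B1 = {e, f, h, i}  B2 = {e, f, g, h}  B3 = {d, e, f, i}  B4 = {c, e, f, i}  B5 = {b, c, e, i}  B6 = {a, e, f, i}
Tree: B1–B2, B1–B3, B3–B4, B4–B5, B1–B6
The largest bag has 4 vertices, giving width 3; this decomposition certifies tw(G) ≤ 3. For the lower bound, the 4 vertices {e, f, g, h} are pairwise adjacent, and any tree decomposition puts a clique entirely inside one bag — forcing width ≥ 3. Therefore the treewidth is 3.

3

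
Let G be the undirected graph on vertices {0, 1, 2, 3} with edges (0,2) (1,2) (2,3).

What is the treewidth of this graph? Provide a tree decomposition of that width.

Treewidth 1.
One optimal decomposition is:
Bags: B1 = {0, 2}  B2 = {2, 3}  B3 = {1, 2}
Tree: B1–B2, B2–B3

Each bag holds 2 vertices, so the decomposition has width 1, which upper-bounds the treewidth. G has an edge, so its treewidth is at least 1. Combining the bounds, tw(G) = 1.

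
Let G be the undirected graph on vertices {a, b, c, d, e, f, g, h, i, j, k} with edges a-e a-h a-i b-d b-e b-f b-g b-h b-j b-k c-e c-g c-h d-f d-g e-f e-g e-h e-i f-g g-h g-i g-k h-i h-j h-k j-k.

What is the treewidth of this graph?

A width-3 tree decomposition is:
Bags: B1 = {b, e, g, h}  B2 = {b, g, h, k}  B3 = {b, e, f, g}  B4 = {b, h, j, k}  B5 = {e, g, h, i}  B6 = {c, e, g, h}  B7 = {a, e, h, i}  B8 = {b, d, f, g}
Tree: B1–B2, B1–B3, B2–B4, B1–B5, B1–B6, B5–B7, B3–B8
Every bag has size at most 4, so the width is 4 − 1 = 3 and tw(G) ≤ 3. For the lower bound, the 4 vertices {b, d, f, g} are pairwise adjacent, and any tree decomposition puts a clique entirely inside one bag — forcing width ≥ 3. Therefore the treewidth is 3.

3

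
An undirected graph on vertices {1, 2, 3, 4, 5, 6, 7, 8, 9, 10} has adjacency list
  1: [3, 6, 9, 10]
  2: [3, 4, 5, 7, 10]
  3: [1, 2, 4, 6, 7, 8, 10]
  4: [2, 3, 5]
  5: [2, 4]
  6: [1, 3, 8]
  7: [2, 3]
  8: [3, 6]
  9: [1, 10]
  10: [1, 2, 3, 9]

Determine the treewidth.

2

A width-2 tree decomposition is:
Bags: B1 = {1, 3, 10}  B2 = {2, 3, 10}  B3 = {1, 3, 6}  B4 = {1, 9, 10}  B5 = {2, 3, 4}  B6 = {2, 4, 5}  B7 = {3, 6, 8}  B8 = {2, 3, 7}
Tree: B1–B2, B1–B3, B1–B4, B2–B5, B5–B6, B3–B7, B5–B8
Each bag holds 3 vertices, so the decomposition has width 2, which upper-bounds the treewidth. On the other hand G contains the 3-clique {1, 9, 10}. A clique must lie in a single bag of any decomposition, so no decomposition can have width below 2. Hence tw(G) = 2 exactly.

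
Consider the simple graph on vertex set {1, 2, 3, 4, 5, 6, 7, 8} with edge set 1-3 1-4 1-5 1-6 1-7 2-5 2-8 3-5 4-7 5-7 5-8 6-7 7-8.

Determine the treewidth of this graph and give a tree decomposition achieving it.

Each bag holds 3 vertices, so the decomposition has width 2, which upper-bounds the treewidth. Conversely, {2, 5, 8} is a clique of size 3, and the vertices of any clique must share a bag in every tree decomposition; so some bag has ≥ 3 vertices and tw(G) ≥ 2. Combining the bounds, tw(G) = 2.

Treewidth 2.
Bags: B1 = {1, 5, 7}  B2 = {5, 7, 8}  B3 = {2, 5, 8}  B4 = {1, 3, 5}  B5 = {1, 4, 7}  B6 = {1, 6, 7}
Tree: B1–B2, B2–B3, B1–B4, B1–B5, B1–B6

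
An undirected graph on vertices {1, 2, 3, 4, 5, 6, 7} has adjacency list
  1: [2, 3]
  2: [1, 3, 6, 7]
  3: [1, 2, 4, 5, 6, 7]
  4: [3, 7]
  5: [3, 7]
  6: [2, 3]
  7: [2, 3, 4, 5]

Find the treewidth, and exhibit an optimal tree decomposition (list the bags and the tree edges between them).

The largest bag has 3 vertices, giving width 2; this decomposition certifies tw(G) ≤ 2. On the other hand G contains the 3-clique {1, 2, 3}. A clique must lie in a single bag of any decomposition, so no decomposition can have width below 2. The upper and lower bounds meet at 2, so that is the treewidth.

Treewidth 2.
Bags: B1 = {3, 5, 7}  B2 = {2, 3, 7}  B3 = {2, 3, 6}  B4 = {1, 2, 3}  B5 = {3, 4, 7}
Tree: B1–B2, B2–B3, B2–B4, B2–B5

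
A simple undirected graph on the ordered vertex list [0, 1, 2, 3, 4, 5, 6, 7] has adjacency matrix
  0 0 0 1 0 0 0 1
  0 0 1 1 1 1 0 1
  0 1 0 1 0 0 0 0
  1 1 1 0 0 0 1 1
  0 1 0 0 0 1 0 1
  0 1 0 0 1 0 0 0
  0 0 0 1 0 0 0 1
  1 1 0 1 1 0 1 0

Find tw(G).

2

A width-2 tree decomposition is:
Bags: B1 = {1, 2, 3}  B2 = {1, 3, 7}  B3 = {1, 4, 7}  B4 = {0, 3, 7}  B5 = {3, 6, 7}  B6 = {1, 4, 5}
Tree: B1–B2, B2–B3, B2–B4, B2–B5, B3–B6
Every bag has size at most 3, so the width is 3 − 1 = 2 and tw(G) ≤ 2. On the other hand G contains the 3-clique {0, 3, 7}. A clique must lie in a single bag of any decomposition, so no decomposition can have width below 2. Hence tw(G) = 2 exactly.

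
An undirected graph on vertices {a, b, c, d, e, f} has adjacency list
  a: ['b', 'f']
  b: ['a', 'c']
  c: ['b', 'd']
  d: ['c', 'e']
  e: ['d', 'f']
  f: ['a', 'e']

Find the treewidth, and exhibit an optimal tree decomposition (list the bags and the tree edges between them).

Each bag holds 3 vertices, so the decomposition has width 2, which upper-bounds the treewidth. Since e–f–a–b–c–d–e is a cycle in G, G is not acyclic. Forests are exactly the graphs of treewidth ≤ 1, so tw(G) ≥ 2. Therefore the treewidth is 2.

Treewidth 2.
One optimal decomposition is:
Bags: B1 = {a, e, f}  B2 = {a, b, e}  B3 = {b, c, e}  B4 = {c, d, e}
Tree: B1–B2, B2–B3, B3–B4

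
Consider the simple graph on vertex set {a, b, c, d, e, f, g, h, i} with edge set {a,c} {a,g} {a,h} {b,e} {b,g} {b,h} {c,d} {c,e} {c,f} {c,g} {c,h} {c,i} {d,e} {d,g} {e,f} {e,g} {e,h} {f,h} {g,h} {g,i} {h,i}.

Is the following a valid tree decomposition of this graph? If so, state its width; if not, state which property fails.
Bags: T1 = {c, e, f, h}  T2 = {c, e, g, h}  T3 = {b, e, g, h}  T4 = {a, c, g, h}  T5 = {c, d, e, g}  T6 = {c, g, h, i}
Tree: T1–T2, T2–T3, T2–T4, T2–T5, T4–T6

Vertex coverage: the bags together contain {a, b, c, d, e, f, g, h, i}, the full vertex set. Edge coverage: each edge of G has both endpoints in at least one bag. Running intersection: for every vertex, the bags containing it form a connected subtree. All three properties hold, so this is a valid tree decomposition of width max|bag| − 1 = 3, and hence tw(G) ≤ 3.

Yes; width 3.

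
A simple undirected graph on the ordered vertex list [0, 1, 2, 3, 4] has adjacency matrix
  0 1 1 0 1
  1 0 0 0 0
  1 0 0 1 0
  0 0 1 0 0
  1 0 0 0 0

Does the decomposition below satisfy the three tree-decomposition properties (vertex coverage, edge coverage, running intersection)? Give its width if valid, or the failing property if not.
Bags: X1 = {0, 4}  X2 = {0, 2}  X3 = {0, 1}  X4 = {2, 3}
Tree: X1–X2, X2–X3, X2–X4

Checking the three conditions: (i) the bags cover all of {0, 1, 2, 3, 4}; (ii) for each edge, some bag contains both endpoints; (iii) the bags containing any fixed vertex form a subtree. All hold, so the decomposition is valid with width 2 − 1 = 1.

Yes; width 1.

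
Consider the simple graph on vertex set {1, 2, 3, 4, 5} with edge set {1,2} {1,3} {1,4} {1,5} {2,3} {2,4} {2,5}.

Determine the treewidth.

2

A width-2 tree decomposition is:
Bags: B1 = {1, 2, 5}  B2 = {1, 2, 3}  B3 = {1, 2, 4}
Tree: B1–B2, B2–B3
Every bag has size at most 3, so the width is 3 − 1 = 2 and tw(G) ≤ 2. On the other hand G contains the 3-clique {1, 2, 3}. A clique must lie in a single bag of any decomposition, so no decomposition can have width below 2. Therefore the treewidth is 2.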